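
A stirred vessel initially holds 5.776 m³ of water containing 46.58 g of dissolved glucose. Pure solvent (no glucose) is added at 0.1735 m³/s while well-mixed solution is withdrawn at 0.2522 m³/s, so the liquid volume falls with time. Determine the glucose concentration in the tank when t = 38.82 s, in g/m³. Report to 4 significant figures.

Let m(t) be the amount of glucose. Volume: V(t) = V₀ + (Q_in − Q_out) t = 5.776 − 0.0787000 t; V(38.82) = 2.72087 m³.
No glucose enters, so dm/dt = −Q_out · (m/V).
Separate: dm/m = −Q_out dt/V(t) ⇒ ln(m/m₀) = −(Q_out/(Q_in−Q_out)) ln(V/V₀).
m = m₀ (V₀/V)^(Q_out/(Q_in−Q_out)) = 46.58 × (5.776/2.72087)^(-3.20457) = 4.17407 g.
C = m/V = 4.17407/2.72087 = 1.53410 g/m³.

1.534 g/m³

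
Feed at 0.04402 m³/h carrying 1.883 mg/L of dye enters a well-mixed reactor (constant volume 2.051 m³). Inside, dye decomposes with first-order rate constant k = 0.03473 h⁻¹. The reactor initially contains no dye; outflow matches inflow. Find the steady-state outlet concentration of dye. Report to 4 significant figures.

0.7192 mg/L

Species balance: V dC/dt = Q C_in − Q C − k V C.
Steady state (dC/dt = 0): C_ss = Q C_in/(Q + kV) = C_in/(1 + kV/Q).
C_ss = 0.04402·1.883/(0.04402 + 0.03473·2.051) = 0.0828897/0.115251 = 0.719208 mg/L.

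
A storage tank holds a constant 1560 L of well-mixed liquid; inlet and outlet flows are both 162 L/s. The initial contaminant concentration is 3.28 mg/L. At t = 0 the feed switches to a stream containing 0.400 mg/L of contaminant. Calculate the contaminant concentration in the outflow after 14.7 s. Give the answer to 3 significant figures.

Transient balance on the dissolved component: V dC/dt = Q(C_in − C).
So dC/dt = (C_in − C)/τ with τ = V/Q = 1560/162 = 9.6296 s.
Solution: C(t) = C_in + (C₀ − C_in) e^(−t/τ).
C(14.7) = 0.400 + (3.28 − 0.400)·e^(−14.7/9.6296) = 0.400 + (2.8800)·0.21729 = 1.0258 mg/L.

1.03 mg/L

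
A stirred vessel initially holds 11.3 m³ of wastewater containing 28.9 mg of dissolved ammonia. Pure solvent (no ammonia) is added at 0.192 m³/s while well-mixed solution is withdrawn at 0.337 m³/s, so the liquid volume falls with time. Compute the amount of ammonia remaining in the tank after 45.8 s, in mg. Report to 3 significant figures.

3.69 mg

Let m(t) be the amount of ammonia. Volume: V(t) = V₀ + (Q_in − Q_out) t = 11.3 − 0.14500 t; V(45.8) = 4.6590 m³.
Solute balance: dm/dt = 0 − Q_out C = −Q_out m/V(t).
dm/m = −Q_out dt/(V₀ − 0.14500 t); integrating gives ln(m/m₀) = −(Q_out/(Q_in−Q_out)) ln(V/V₀).
m = m₀ (V₀/V)^(Q_out/(Q_in−Q_out)) = 28.9 × (11.3/4.6590)^(-2.3241) = 3.6864 mg.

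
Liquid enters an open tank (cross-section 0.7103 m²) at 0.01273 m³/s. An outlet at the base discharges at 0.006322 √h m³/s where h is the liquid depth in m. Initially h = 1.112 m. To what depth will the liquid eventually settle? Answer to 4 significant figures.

Level balance: A dh/dt = 0.01273 − 0.006322 √h. Setting dh/dt = 0:
Q_in = 0.006322 √h_ss ⇒ √h_ss = 0.01273/0.006322 = 2.01360.
h_ss = 2.01360² = 4.05460 m. (Since h₀ = 1.112 m < h_ss, the level will rise toward this value.)

4.055 m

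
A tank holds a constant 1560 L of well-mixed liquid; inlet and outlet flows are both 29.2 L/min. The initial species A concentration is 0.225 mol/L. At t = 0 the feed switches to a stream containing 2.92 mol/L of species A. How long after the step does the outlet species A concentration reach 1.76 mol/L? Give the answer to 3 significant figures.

Species balance: V dC/dt = Q(C_in − C) ⇒ τ = V/Q = 53.425 min.
C(t) = C_in + (C₀ − C_in) e^(−t/τ). Set C = 1.76 and solve for t:
e^(−t/τ) = (C − C_in)/(C₀ − C_in) = (1.76 − 2.92)/(0.225 − 2.92) = 0.43043
t = −τ ln(…) = 53.425 × 0.84298 = 45.036 min.

45.0 min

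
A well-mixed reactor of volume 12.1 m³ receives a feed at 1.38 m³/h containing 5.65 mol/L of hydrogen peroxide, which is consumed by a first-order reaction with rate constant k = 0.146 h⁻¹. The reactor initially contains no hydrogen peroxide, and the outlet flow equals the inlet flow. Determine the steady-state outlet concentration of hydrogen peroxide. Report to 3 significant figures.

Species balance: V dC/dt = Q C_in − Q C − k V C.
At steady state: 0 = Q C_in − (Q + kV) C_ss, so C_ss = Q C_in/(Q + kV).
C_ss = 1.38·5.65/(1.38 + 0.146·12.1) = 7.7970/3.1466 = 2.4779 mol/L.

2.48 mol/L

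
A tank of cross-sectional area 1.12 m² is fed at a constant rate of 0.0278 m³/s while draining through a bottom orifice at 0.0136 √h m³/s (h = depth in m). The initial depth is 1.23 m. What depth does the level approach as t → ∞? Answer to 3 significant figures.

A dh/dt = Q_in − 0.0136 √h. Steady state requires inflow = outflow:
Q_in = 0.0136 √h_ss ⇒ √h_ss = 0.0278/0.0136 = 2.0441.
h_ss = 2.0441² = 4.1784 m. (Since h₀ = 1.23 m < h_ss, the level will rise toward this value.)

4.18 m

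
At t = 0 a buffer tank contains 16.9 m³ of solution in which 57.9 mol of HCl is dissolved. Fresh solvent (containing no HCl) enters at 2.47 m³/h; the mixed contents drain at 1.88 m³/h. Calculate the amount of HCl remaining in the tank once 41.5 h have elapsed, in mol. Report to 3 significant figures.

Let m(t) be the amount of HCl. Volume: V(t) = V₀ + (Q_in − Q_out) t = 16.9 + 0.59000 t; V(41.5) = 41.385 m³.
Solute balance: dm/dt = 0 − Q_out C = −Q_out m/V(t).
Separate: dm/m = −Q_out dt/V(t) ⇒ ln(m/m₀) = −(Q_out/(Q_in−Q_out)) ln(V/V₀).
m = m₀ (V₀/V)^(Q_out/(Q_in−Q_out)) = 57.9 × (16.9/41.385)^(3.1864) = 3.3365 mol.

3.34 mol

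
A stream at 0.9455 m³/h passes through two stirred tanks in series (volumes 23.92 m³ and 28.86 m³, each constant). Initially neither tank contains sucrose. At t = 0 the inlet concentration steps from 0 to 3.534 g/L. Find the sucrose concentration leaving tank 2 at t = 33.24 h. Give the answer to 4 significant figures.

1.185 g/L

Each tank obeys Vᵢ dCᵢ/dt = Q(Cᵢ₋₁ − Cᵢ), so τᵢ = Vᵢ/Q.
τ₁ = 23.92/0.9455 = 25.2988 h; τ₂ = 28.86/0.9455 = 30.5235 h.
Tank 1: C₁ = C_in(1 − e^(−t/τ₁)). Tank 2 (τ₁ ≠ τ₂): C₂ = C_in[1 − (τ₁ e^(−t/τ₁) − τ₂ e^(−t/τ₂))/(τ₁ − τ₂)].
At t = 33.24: e^(−t/τ₁) = 0.268771, e^(−t/τ₂) = 0.336554.
C₂ = 3.534·[1 − (25.2988·0.268771 − 30.5235·0.336554)/(-5.22475)] = 3.534·0.335230 = 1.18470 g/L.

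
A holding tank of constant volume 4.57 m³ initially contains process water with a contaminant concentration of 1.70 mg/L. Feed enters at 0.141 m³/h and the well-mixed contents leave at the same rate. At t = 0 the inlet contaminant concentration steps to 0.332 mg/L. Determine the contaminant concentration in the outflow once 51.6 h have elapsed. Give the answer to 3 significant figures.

0.610 mg/L

Unsteady species balance (constant V, well mixed): V dC/dt = Q(C_in − C).
Time constant τ = V/Q = 4.57/0.141 = 32.411 h.
C approaches C_in exponentially: C(t) = C_in + (C₀ − C_in) e^(−t/τ).
C(51.6) = 0.332 + (1.70 − 0.332)·e^(−51.6/32.411) = 0.332 + (1.3680)·0.20351 = 0.61040 mg/L.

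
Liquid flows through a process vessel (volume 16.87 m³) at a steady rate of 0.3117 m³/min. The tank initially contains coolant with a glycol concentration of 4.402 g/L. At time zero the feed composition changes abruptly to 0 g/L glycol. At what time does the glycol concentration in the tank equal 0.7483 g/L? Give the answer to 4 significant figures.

Species balance: V dC/dt = Q(C_in − C) ⇒ τ = V/Q = 54.1226 min.
C(t) = C_in + (C₀ − C_in) e^(−t/τ). Set C = 0.7483 and solve for t:
e^(−t/τ) = (C − C_in)/(C₀ − C_in) = (0.7483 − 0)/(4.402 − 0) = 0.169991
t = −τ ln(…) = 54.1226 × 1.77201 = 95.9057 min.

95.91 min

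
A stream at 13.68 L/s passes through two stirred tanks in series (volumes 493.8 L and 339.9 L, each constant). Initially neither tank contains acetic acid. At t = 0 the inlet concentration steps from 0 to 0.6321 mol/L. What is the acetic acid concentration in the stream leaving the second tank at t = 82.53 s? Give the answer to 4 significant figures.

Species balance on tank i: dCᵢ/dt = (Cᵢ₋₁ − Cᵢ)/τᵢ with τᵢ = Vᵢ/Q.
τ₁ = 493.8/13.68 = 36.0965 s; τ₂ = 339.9/13.68 = 24.8465 s.
Tank 1: C₁ = C_in(1 − e^(−t/τ₁)). Tank 2 (τ₁ ≠ τ₂): C₂ = C_in[1 − (τ₁ e^(−t/τ₁) − τ₂ e^(−t/τ₂))/(τ₁ − τ₂)].
At t = 82.53: e^(−t/τ₁) = 0.101635, e^(−t/τ₂) = 0.0360952.
C₂ = 0.6321·[1 − (36.0965·0.101635 − 24.8465·0.0360952)/(11.2500)] = 0.6321·0.753617 = 0.476361 mol/L.

0.4764 mol/L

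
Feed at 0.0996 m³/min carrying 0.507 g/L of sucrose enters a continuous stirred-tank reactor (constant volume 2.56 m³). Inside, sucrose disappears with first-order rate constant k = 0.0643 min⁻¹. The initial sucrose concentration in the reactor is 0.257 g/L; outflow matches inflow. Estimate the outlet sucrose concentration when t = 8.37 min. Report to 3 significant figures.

V dC/dt = Q(C_in − C) − k V C.
dC/dt = (Q/V) C_in − (Q/V + k) C; effective rate a = Q/V + k = 0.038906 + 0.0643 = 0.10321 min⁻¹.
C_ss = Q C_in/(Q + kV) = 0.19113 g/L; C(t) = C_ss + (C₀ − C_ss) e^(−a t).
C(8.37) = 0.19113 + (0.065873)·e^(−0.10321·8.37) = 0.19113 + (0.065873)·0.42154 = 0.21890 g/L.

0.219 g/L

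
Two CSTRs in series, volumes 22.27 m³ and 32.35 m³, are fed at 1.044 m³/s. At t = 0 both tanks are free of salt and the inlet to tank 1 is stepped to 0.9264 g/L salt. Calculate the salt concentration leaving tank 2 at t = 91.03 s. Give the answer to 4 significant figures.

Species balance on tank i: dCᵢ/dt = (Cᵢ₋₁ − Cᵢ)/τᵢ with τᵢ = Vᵢ/Q.
τ₁ = 22.27/1.044 = 21.3314 s; τ₂ = 32.35/1.044 = 30.9866 s.
Tank 1: C₁ = C_in(1 − e^(−t/τ₁)). Tank 2 (τ₁ ≠ τ₂): C₂ = C_in[1 − (τ₁ e^(−t/τ₁) − τ₂ e^(−t/τ₂))/(τ₁ − τ₂)].
At t = 91.03: e^(−t/τ₁) = 0.0140180, e^(−t/τ₂) = 0.0529863.
C₂ = 0.9264·[1 − (21.3314·0.0140180 − 30.9866·0.0529863)/(-9.65517)] = 0.9264·0.860920 = 0.797556 g/L.

0.7976 g/L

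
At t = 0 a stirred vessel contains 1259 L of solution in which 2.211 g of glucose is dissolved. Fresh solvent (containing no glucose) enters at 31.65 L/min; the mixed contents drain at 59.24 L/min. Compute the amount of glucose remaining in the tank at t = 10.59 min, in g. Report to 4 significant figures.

1.254 g

Total volume: dV/dt = Q_in − Q_out = -27.5900 L/min, so V(t) = 1259 − 27.5900 t and V(10.59) = 966.822 L.
Species balance (pure solvent in): dm/dt = −Q_out · m/V(t).
Separate: dm/m = −Q_out dt/V(t) ⇒ ln(m/m₀) = −(Q_out/(Q_in−Q_out)) ln(V/V₀).
m = m₀ (V₀/V)^(Q_out/(Q_in−Q_out)) = 2.211 × (1259/966.822)^(-2.14715) = 1.25416 g.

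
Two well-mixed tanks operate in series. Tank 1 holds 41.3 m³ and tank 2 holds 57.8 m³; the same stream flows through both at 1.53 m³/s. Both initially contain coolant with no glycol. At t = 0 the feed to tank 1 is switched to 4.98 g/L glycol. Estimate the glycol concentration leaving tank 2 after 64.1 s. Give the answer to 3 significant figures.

2.94 g/L

Each tank obeys Vᵢ dCᵢ/dt = Q(Cᵢ₋₁ − Cᵢ), so τᵢ = Vᵢ/Q.
τ₁ = 41.3/1.53 = 26.993 s; τ₂ = 57.8/1.53 = 37.778 s.
Tank 1: C₁ = C_in(1 − e^(−t/τ₁)). Tank 2 (τ₁ ≠ τ₂): C₂ = C_in[1 − (τ₁ e^(−t/τ₁) − τ₂ e^(−t/τ₂))/(τ₁ − τ₂)].
At t = 64.1: e^(−t/τ₁) = 0.093047, e^(−t/τ₂) = 0.18328.
C₂ = 4.98·[1 − (26.993·0.093047 − 37.778·0.18328)/(-10.784)] = 4.98·0.59088 = 2.9426 g/L.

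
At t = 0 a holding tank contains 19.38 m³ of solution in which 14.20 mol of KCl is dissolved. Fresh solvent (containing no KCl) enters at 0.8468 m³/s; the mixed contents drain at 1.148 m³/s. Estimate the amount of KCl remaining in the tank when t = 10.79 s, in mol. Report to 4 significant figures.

Total volume: dV/dt = Q_in − Q_out = -0.301200 m³/s, so V(t) = 19.38 − 0.301200 t and V(10.79) = 16.1301 m³.
Solute balance: dm/dt = 0 − Q_out C = −Q_out m/V(t).
dm/m = −Q_out dt/(V₀ − 0.301200 t); integrating gives ln(m/m₀) = −(Q_out/(Q_in−Q_out)) ln(V/V₀).
m = m₀ (V₀/V)^(Q_out/(Q_in−Q_out)) = 14.20 × (19.38/16.1301)^(-3.81142) = 7.05423 mol.

7.054 mol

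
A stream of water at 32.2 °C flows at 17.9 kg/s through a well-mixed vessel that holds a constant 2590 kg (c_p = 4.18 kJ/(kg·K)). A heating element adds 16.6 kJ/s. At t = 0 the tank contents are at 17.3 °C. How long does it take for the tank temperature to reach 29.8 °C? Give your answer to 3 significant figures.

M c_p dT/dt = ṁ c_p (T_in − T) + Q̇.
τ = M/ṁ = 144.69 s; T_ss = T_in + Q̇/(ṁ c_p) = 32.422 °C.
T(t) = T_ss + (T₀ − T_ss) e^(−t/τ). Set T = 29.8:
e^(−t/τ) = (29.8 − 32.422)/(17.3 − 32.422) = 0.17338
t = −144.69 · ln(0.17338) = 253.54 s.

254 s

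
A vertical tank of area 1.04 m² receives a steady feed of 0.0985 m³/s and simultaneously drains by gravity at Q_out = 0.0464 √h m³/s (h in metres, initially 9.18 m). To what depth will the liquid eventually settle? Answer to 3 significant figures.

Level balance: A dh/dt = 0.0985 − 0.0464 √h. Setting dh/dt = 0:
Q_in = 0.0464 √h_ss ⇒ √h_ss = 0.0985/0.0464 = 2.1228.
h_ss = 2.1228² = 4.5065 m. (Since h₀ = 9.18 m > h_ss, the level will fall toward this value.)

4.51 m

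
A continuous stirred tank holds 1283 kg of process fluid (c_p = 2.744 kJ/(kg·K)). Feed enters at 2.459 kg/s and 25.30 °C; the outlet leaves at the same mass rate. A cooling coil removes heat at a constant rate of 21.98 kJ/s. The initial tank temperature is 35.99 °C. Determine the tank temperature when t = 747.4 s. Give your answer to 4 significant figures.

25.37 °C

M c_p dT/dt = ṁ c_p (T_in − T) − Q̇.
Rearrange: dT/dt = (T_ss − T)/τ with τ = M/ṁ = 521.757 s and T_ss = T_in − Q̇/(ṁ c_p) = 22.0425 °C.
This is linear first-order; T(t) = T_ss + (T₀ − T_ss) e^(−t/τ).
T(747.4) = 22.0425 + (13.9475)·e^(−747.4/521.757) = 22.0425 + (13.9475)·0.238719 = 25.3720 °C.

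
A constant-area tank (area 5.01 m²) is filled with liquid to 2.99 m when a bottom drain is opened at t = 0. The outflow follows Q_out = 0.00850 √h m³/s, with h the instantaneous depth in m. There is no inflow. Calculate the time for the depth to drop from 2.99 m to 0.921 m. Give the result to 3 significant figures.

907 s

With no inflow, A dh/dt = −0.00850 √h.
∫ h^(−1/2) dh = −(0.00850/A) ∫ dt, giving 2√h = 2√h₀ − (0.00850/A) t.
t = 2A(√h₀ − √h)/0.00850 = 2·5.01·(√2.99 − √0.921)/0.00850
  = 10.020 × (1.7292 − 0.95969) / 0.00850 = 907.07 s.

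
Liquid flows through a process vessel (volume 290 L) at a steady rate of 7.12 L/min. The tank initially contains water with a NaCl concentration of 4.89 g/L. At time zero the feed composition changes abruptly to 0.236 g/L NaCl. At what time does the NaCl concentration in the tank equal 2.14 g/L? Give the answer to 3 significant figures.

36.4 min

Species balance: V dC/dt = Q(C_in − C) ⇒ τ = V/Q = 40.730 min.
C(t) = C_in + (C₀ − C_in) e^(−t/τ). Set C = 2.14 and solve for t:
e^(−t/τ) = (C − C_in)/(C₀ − C_in) = (2.14 − 0.236)/(4.89 − 0.236) = 0.40911
t = −τ ln(…) = 40.730 × 0.89377 = 36.404 min.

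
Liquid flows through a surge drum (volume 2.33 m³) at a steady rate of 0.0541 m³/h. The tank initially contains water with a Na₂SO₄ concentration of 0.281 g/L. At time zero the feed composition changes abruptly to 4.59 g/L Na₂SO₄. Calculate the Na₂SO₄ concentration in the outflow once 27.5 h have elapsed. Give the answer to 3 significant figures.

2.31 g/L

Species balance on the tank: V dC/dt = Q(C_in − C).
Rewrite as dC/dt + C/τ = C_in/τ, τ = V/Q = 43.068 h.
Integrating: C(t) = C_in + (C₀ − C_in) e^(−t/τ).
C(27.5) = 4.59 + (0.281 − 4.59)·e^(−27.5/43.068) = 4.59 + (-4.3090)·0.52807 = 2.3145 g/L.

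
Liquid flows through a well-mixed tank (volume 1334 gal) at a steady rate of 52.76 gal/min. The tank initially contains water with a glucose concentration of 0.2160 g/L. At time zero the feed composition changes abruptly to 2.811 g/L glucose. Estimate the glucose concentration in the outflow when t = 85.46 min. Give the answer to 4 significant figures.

Mass balance on the solute (V constant): V dC/dt = Q(C_in − C).
Rewrite as dC/dt + C/τ = C_in/τ, τ = V/Q = 25.2843 min.
This is linear first-order; C(t) = C_in + (C₀ − C_in) e^(−t/τ).
C(85.46) = 2.811 + (0.2160 − 2.811)·e^(−85.46/25.2843) = 2.811 + (-2.59500)·0.0340487 = 2.72264 g/L.

2.723 g/L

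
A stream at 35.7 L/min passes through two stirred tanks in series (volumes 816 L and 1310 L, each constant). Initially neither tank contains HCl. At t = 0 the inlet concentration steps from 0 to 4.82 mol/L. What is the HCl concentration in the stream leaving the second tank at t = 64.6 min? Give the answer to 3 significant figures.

3.09 mol/L

Species balance on tank i: dCᵢ/dt = (Cᵢ₋₁ − Cᵢ)/τᵢ with τᵢ = Vᵢ/Q.
τ₁ = 816/35.7 = 22.857 min; τ₂ = 1310/35.7 = 36.695 min.
Tank 1: C₁ = C_in(1 − e^(−t/τ₁)). Tank 2 (τ₁ ≠ τ₂): C₂ = C_in[1 − (τ₁ e^(−t/τ₁) − τ₂ e^(−t/τ₂))/(τ₁ − τ₂)].
At t = 64.6: e^(−t/τ₁) = 0.059235, e^(−t/τ₂) = 0.17196.
C₂ = 4.82·[1 − (22.857·0.059235 − 36.695·0.17196)/(-13.838)] = 4.82·0.64183 = 3.0936 mol/L.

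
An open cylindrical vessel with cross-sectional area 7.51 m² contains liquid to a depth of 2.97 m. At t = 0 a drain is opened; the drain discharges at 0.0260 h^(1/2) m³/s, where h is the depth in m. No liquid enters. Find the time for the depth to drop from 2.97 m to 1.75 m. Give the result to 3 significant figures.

A dh/dt = −Q_out = −0.0260 √h.
Separate and integrate: 2(√h − √h₀) = −(0.0260/A) t.
t = 2A(√h₀ − √h)/0.0260 = 2·7.51·(√2.97 − √1.75)/0.0260
  = 15.020 × (1.7234 − 1.3229) / 0.0260 = 231.36 s.

231 s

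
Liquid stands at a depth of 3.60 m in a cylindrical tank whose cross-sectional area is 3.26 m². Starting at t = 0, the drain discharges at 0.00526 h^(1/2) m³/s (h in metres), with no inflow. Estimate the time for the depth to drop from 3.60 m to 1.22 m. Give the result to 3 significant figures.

983 s

With no inflow, A dh/dt = −0.00526 √h.
Separate and integrate: 2(√h − √h₀) = −(0.00526/A) t.
t = 2A(√h₀ − √h)/0.00526 = 2·3.26·(√3.60 − √1.22)/0.00526
  = 6.5200 × (1.8974 − 1.1045) / 0.00526 = 982.75 s.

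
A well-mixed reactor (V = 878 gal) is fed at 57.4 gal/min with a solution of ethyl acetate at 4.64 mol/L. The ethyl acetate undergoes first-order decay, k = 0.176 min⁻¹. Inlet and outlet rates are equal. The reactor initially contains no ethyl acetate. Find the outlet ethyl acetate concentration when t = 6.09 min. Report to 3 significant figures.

0.968 mol/L

V dC/dt = Q(C_in − C) − k V C.
dC/dt = (Q/V) C_in − (Q/V + k) C; effective rate a = Q/V + k = 0.065376 + 0.176 = 0.24138 min⁻¹.
C_ss = Q C_in/(Q + kV) = 1.2567 mol/L; C(t) = C_ss + (C₀ − C_ss) e^(−a t).
C(6.09) = 1.2567 + (-1.2567)·e^(−0.24138·6.09) = 1.2567 + (-1.2567)·0.22993 = 0.96777 mol/L.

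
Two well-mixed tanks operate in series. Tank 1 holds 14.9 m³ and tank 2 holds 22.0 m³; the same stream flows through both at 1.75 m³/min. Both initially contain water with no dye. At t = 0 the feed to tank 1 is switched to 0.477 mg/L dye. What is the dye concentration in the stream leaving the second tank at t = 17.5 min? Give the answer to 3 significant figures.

0.238 mg/L

Time constants: τᵢ = Vᵢ/Q for each well-mixed tank.
τ₁ = 14.9/1.75 = 8.5143 min; τ₂ = 22.0/1.75 = 12.571 min.
Solving the cascade with C₁(0)=C₂(0)=0 gives C₂(t) = C_in[1 − (τ₁ e^(−t/τ₁) − τ₂ e^(−t/τ₂))/(τ₁ − τ₂)].
At t = 17.5: e^(−t/τ₁) = 0.12805, e^(−t/τ₂) = 0.24857.
C₂ = 0.477·[1 − (8.5143·0.12805 − 12.571·0.24857)/(-4.0571)] = 0.477·0.49851 = 0.23779 mg/L.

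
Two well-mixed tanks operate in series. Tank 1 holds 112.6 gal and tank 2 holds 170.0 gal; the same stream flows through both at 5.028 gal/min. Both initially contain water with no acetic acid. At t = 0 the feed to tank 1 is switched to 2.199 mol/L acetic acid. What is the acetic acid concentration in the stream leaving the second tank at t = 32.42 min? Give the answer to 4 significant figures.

Time constants: τᵢ = Vᵢ/Q for each well-mixed tank.
τ₁ = 112.6/5.028 = 22.3946 min; τ₂ = 170.0/5.028 = 33.8107 min.
Solving the cascade with C₁(0)=C₂(0)=0 gives C₂(t) = C_in[1 − (τ₁ e^(−t/τ₁) − τ₂ e^(−t/τ₂))/(τ₁ − τ₂)].
At t = 32.42: e^(−t/τ₁) = 0.235117, e^(−t/τ₂) = 0.383326.
C₂ = 2.199·[1 − (22.3946·0.235117 − 33.8107·0.383326)/(-11.4161)] = 2.199·0.325937 = 0.716735 mol/L.

0.7167 mol/L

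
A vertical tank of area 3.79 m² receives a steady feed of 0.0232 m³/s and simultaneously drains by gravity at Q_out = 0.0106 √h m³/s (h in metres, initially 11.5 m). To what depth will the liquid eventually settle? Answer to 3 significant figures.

4.79 m

A dh/dt = Q_in − 0.0106 √h. Steady state requires inflow = outflow:
Q_in = 0.0106 √h_ss ⇒ √h_ss = 0.0232/0.0106 = 2.1887.
h_ss = 2.1887² = 4.7903 m. (Since h₀ = 11.5 m > h_ss, the level will fall toward this value.)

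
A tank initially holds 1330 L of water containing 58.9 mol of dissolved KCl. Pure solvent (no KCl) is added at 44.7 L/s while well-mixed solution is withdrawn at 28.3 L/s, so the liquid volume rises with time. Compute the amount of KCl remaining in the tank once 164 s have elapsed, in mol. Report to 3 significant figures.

Total volume: dV/dt = Q_in − Q_out = 16.400 L/s, so V(t) = 1330 + 16.400 t and V(164) = 4019.6 L.
Species balance (pure solvent in): dm/dt = −Q_out · m/V(t).
Separate: dm/m = −Q_out dt/V(t) ⇒ ln(m/m₀) = −(Q_out/(Q_in−Q_out)) ln(V/V₀).
m = m₀ (V₀/V)^(Q_out/(Q_in−Q_out)) = 58.9 × (1330/4019.6)^(1.7256) = 8.7348 mol.

8.73 mol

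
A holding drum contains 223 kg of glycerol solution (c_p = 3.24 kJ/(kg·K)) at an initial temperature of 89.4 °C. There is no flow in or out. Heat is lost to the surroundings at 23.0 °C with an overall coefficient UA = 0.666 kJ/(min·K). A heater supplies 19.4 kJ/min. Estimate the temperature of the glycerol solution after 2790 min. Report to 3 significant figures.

M c_p dT/dt = −UA(T − T_amb) + Q̇.
dT/dt = (T_ss − T)/τ with T_ss = T_amb + Q̇/UA = 23.0 + 19.4/0.666 = 52.129 °C, τ = M c_p/UA = 223·3.24/0.666 = 1084.9 min.
Solution: T(t) = T_ss + (T₀ − T_ss) e^(−t/τ).
T(2790) = 52.129 + (37.271)·0.076402 = 54.977 °C.

55.0 °C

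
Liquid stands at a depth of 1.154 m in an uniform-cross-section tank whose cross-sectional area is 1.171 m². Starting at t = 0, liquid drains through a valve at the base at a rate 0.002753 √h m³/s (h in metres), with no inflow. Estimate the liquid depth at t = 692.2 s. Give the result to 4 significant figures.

A dh/dt = −Q_out = −0.002753 √h.
∫ h^(−1/2) dh = −(0.002753/A) ∫ dt, giving 2√h = 2√h₀ − (0.002753/A) t.
√h = √1.154 − 0.002753·692.2/(2·1.171) = 1.07424 − 0.813675 = 0.260569.
h = 0.260569² = 0.0678962 m.

0.06790 m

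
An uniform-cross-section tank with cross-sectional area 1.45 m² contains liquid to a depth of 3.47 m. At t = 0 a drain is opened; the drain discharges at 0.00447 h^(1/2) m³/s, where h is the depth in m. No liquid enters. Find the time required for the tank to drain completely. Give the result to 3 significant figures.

1210 s

Accumulation of liquid (constant cross-section A): A dh/dt = −0.00447 √h.
Separate and integrate: 2(√h − √h₀) = −(0.00447/A) t.
Set h = 0: 2√h₀ = (0.00447/A) t_empty ⇒ t_empty = 2A√h₀/0.00447.
t_empty = 2·1.45·√3.47/0.00447 = 2.9000·1.8628/0.00447 = 1208.5 s.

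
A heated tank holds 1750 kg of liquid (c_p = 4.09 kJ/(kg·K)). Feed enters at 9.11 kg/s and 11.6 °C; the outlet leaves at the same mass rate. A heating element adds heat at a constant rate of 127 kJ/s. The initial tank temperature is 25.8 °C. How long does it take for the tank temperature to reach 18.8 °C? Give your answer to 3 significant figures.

M c_p dT/dt = ṁ c_p (T_in − T) + Q̇.
τ = M/ṁ = 192.10 s; T_ss = T_in + Q̇/(ṁ c_p) = 15.008 °C.
T(t) = T_ss + (T₀ − T_ss) e^(−t/τ). Set T = 18.8:
e^(−t/τ) = (18.8 − 15.008)/(25.8 − 15.008) = 0.35134
t = −192.10 · ln(0.35134) = 200.93 s.

201 s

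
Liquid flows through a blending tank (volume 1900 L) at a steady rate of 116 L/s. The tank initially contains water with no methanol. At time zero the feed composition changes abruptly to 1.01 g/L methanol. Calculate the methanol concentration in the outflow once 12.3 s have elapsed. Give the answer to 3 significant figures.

0.533 g/L

Transient balance on the dissolved component: V dC/dt = Q(C_in − C).
So dC/dt = (C_in − C)/τ with τ = V/Q = 1900/116 = 16.379 s.
This is linear first-order; C(t) = C_in + (C₀ − C_in) e^(−t/τ).
C(12.3) = 1.01 + (0 − 1.01)·e^(−12.3/16.379) = 1.01 + (-1.0100)·0.47192 = 0.53336 g/L.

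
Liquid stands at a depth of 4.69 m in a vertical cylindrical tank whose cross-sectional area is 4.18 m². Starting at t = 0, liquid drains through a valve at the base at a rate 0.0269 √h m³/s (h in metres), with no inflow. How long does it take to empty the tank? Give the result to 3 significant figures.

Unsteady balance on liquid volume: A dh/dt = −0.0269 √h.
∫ h^(−1/2) dh = −(0.0269/A) ∫ dt, giving 2√h = 2√h₀ − (0.0269/A) t.
Tank is empty when √h = 0: t_empty = 2A√h₀/0.0269.
t_empty = 2·4.18·√4.69/0.0269 = 8.3600·2.1656/0.0269 = 673.04 s.

673 s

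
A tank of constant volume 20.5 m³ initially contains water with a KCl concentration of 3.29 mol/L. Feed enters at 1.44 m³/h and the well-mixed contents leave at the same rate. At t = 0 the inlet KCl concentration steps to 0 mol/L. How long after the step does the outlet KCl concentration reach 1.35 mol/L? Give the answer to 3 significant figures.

12.7 h

Species balance: V dC/dt = Q(C_in − C) ⇒ τ = V/Q = 14.236 h.
C(t) = C_in + (C₀ − C_in) e^(−t/τ). Set C = 1.35 and solve for t:
e^(−t/τ) = (C − C_in)/(C₀ − C_in) = (1.35 − 0)/(3.29 − 0) = 0.41033
t = −τ ln(…) = 14.236 × 0.89078 = 12.681 h.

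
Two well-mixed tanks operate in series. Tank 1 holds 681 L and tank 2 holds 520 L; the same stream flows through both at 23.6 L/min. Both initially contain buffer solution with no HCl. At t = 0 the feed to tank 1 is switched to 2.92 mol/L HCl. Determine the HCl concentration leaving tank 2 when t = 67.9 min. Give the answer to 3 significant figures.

Time constants: τᵢ = Vᵢ/Q for each well-mixed tank.
τ₁ = 681/23.6 = 28.856 min; τ₂ = 520/23.6 = 22.034 min.
Tank 1: C₁ = C_in(1 − e^(−t/τ₁)). Tank 2 (τ₁ ≠ τ₂): C₂ = C_in[1 − (τ₁ e^(−t/τ₁) − τ₂ e^(−t/τ₂))/(τ₁ − τ₂)].
At t = 67.9: e^(−t/τ₁) = 0.095077, e^(−t/τ₂) = 0.045885.
C₂ = 2.92·[1 − (28.856·0.095077 − 22.034·0.045885)/(6.8220)] = 2.92·0.74604 = 2.1784 mol/L.

2.18 mol/L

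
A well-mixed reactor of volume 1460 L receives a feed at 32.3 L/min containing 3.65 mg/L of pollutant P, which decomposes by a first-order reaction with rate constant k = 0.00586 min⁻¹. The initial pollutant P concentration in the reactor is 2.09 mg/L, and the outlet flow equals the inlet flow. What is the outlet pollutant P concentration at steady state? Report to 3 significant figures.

2.89 mg/L

Accumulation = in − out − consumed: V dC/dt = Q C_in − Q C − k V C.
At steady state: 0 = Q C_in − (Q + kV) C_ss, so C_ss = Q C_in/(Q + kV).
C_ss = 32.3·3.65/(32.3 + 0.00586·1460) = 117.89/40.856 = 2.8857 mg/L.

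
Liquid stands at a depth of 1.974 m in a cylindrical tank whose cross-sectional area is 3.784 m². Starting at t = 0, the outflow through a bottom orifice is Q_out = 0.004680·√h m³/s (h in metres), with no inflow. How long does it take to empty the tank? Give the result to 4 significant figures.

2272 s

A dh/dt = −Q_out = −0.004680 √h.
∫ h^(−1/2) dh = −(0.004680/A) ∫ dt, giving 2√h = 2√h₀ − (0.004680/A) t.
Set h = 0: 2√h₀ = (0.004680/A) t_empty ⇒ t_empty = 2A√h₀/0.004680.
t_empty = 2·3.784·√1.974/0.004680 = 7.56800·1.40499/0.004680 = 2272.00 s.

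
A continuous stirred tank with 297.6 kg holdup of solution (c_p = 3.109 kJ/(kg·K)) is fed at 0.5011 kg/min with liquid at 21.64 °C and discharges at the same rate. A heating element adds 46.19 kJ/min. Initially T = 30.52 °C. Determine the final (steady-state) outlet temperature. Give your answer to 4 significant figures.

51.29 °C

M c_p dT/dt = ṁ c_p (T_in − T) + Q̇.
At steady state dT/dt = 0 ⇒ T_ss = T_in + Q̇/(ṁ c_p) = 21.64 + 46.19/(0.5011·3.109) = 51.2885 °C.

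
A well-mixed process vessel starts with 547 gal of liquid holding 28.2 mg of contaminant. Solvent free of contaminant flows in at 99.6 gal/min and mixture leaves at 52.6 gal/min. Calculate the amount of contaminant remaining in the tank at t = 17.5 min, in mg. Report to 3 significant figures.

Total volume: dV/dt = Q_in − Q_out = 47.000 gal/min, so V(t) = 547 + 47.000 t and V(17.5) = 1369.5 gal.
Solute balance: dm/dt = 0 − Q_out C = −Q_out m/V(t).
dm/m = −Q_out dt/(V₀ + 47.000 t); integrating gives ln(m/m₀) = −(Q_out/(Q_in−Q_out)) ln(V/V₀).
m = m₀ (V₀/V)^(Q_out/(Q_in−Q_out)) = 28.2 × (547/1369.5)^(1.1191) = 10.097 mg.

10.1 mg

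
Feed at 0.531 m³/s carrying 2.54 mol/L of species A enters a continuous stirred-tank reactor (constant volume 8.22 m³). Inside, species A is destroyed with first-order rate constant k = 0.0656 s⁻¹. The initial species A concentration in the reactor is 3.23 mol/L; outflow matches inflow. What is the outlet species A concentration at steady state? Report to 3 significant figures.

Accumulation = in − out − consumed: V dC/dt = Q C_in − Q C − k V C.
Steady state (dC/dt = 0): C_ss = Q C_in/(Q + kV) = C_in/(1 + kV/Q).
C_ss = 0.531·2.54/(0.531 + 0.0656·8.22) = 1.3487/1.0702 = 1.2602 mol/L.

1.26 mol/L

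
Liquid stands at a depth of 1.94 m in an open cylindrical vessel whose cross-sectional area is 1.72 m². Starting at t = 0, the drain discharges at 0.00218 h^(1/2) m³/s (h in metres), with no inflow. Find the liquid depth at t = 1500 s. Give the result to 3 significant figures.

0.196 m

With no inflow, A dh/dt = −0.00218 √h.
∫ h^(−1/2) dh = −(0.00218/A) ∫ dt, giving 2√h = 2√h₀ − (0.00218/A) t.
√h = √1.94 − 0.00218·1500/(2·1.72) = 1.3928 − 0.95058 = 0.44226.
h = 0.44226² = 0.19559 m.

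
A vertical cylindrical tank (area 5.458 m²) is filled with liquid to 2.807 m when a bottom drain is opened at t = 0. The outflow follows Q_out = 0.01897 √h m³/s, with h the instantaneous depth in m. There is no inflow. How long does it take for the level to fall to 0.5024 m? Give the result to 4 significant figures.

556.2 s

With no inflow, A dh/dt = −0.01897 √h.
This is separable: 2 d(√h)/dt = −0.01897/A, so √h = √h₀ − (0.01897/(2A)) t.
t = 2A(√h₀ − √h)/0.01897 = 2·5.458·(√2.807 − √0.5024)/0.01897
  = 10.9160 × (1.67541 − 0.708802) / 0.01897 = 556.220 s.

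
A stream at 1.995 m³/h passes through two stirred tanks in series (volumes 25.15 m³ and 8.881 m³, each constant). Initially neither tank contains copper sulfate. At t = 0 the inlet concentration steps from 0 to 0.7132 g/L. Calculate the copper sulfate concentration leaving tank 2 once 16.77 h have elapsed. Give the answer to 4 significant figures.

Each tank obeys Vᵢ dCᵢ/dt = Q(Cᵢ₋₁ − Cᵢ), so τᵢ = Vᵢ/Q.
τ₁ = 25.15/1.995 = 12.6065 h; τ₂ = 8.881/1.995 = 4.45163 h.
Solving the cascade with C₁(0)=C₂(0)=0 gives C₂(t) = C_in[1 − (τ₁ e^(−t/τ₁) − τ₂ e^(−t/τ₂))/(τ₁ − τ₂)].
At t = 16.77: e^(−t/τ₁) = 0.264407, e^(−t/τ₂) = 0.0231176.
C₂ = 0.7132·[1 − (12.6065·0.264407 − 4.45163·0.0231176)/(8.15489)] = 0.7132·0.603876 = 0.430685 g/L.

0.4307 g/L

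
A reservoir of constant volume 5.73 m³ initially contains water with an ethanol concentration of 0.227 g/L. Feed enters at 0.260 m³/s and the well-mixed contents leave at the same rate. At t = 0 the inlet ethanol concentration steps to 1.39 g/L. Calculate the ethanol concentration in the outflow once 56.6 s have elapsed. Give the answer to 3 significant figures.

1.30 g/L

Accumulation = in − out for the solute gives V dC/dt = Q(C_in − C).
Rewrite as dC/dt + C/τ = C_in/τ, τ = V/Q = 22.038 s.
This is linear first-order; C(t) = C_in + (C₀ − C_in) e^(−t/τ).
C(56.6) = 1.39 + (0.227 − 1.39)·e^(−56.6/22.038) = 1.39 + (-1.1630)·0.076671 = 1.3008 g/L.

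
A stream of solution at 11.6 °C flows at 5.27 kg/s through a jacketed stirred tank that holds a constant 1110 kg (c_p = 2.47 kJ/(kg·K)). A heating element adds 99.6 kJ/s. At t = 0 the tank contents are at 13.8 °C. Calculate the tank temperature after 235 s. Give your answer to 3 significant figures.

Unsteady energy balance on the tank contents: M c_p dT/dt = ṁ c_p (T_in − T) + 99.6.
Rearrange: dT/dt = (T_ss − T)/τ with τ = M/ṁ = 210.63 s and T_ss = T_in + Q̇/(ṁ c_p) = 19.252 °C.
T approaches T_ss exponentially: T(t) = T_ss + (T₀ − T_ss) e^(−t/τ).
T(235) = 19.252 + (-5.4516)·e^(−235/210.63) = 19.252 + (-5.4516)·0.32768 = 17.465 °C.

17.5 °C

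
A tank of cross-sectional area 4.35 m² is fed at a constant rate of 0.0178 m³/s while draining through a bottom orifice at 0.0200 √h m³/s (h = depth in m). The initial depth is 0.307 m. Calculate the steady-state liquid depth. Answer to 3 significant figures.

0.792 m

Volume balance on the tank: A dh/dt = Q_in − 0.0200 √h. At steady state dh/dt = 0:
Q_in = 0.0200 √h_ss ⇒ √h_ss = 0.0178/0.0200 = 0.89000.
h_ss = 0.89000² = 0.79210 m. (Since h₀ = 0.307 m < h_ss, the level will rise toward this value.)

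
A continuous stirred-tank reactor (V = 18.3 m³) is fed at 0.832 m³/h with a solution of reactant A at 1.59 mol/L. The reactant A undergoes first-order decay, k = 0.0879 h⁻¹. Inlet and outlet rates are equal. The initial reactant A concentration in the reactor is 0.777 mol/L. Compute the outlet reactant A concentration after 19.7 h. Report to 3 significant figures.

0.559 mol/L

Accumulation = in − out − consumed: V dC/dt = Q C_in − Q C − k V C.
This is linear with rate a = Q/V + k = 0.13336 h⁻¹.
C_ss = Q C_in/(Q + kV) = 0.54204 mol/L; C(t) = C_ss + (C₀ − C_ss) e^(−a t).
C(19.7) = 0.54204 + (0.23496)·e^(−0.13336·19.7) = 0.54204 + (0.23496)·0.072275 = 0.55902 mol/L.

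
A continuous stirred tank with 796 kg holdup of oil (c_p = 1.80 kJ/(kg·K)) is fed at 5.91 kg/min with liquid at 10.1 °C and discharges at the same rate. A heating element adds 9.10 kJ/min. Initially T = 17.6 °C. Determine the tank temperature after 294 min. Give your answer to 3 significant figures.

11.7 °C

M c_p dT/dt = ṁ c_p (T_in − T) + Q̇.
τ = M/ṁ = 134.69 min; T_ss = T_in + Q̇/(ṁ c_p) = 10.1 + 9.10/(5.91·1.80) = 10.955 °C.
This is linear first-order; T(t) = T_ss + (T₀ − T_ss) e^(−t/τ).
T(294) = 10.955 + (6.6446)·e^(−294/134.69) = 10.955 + (6.6446)·0.11272 = 11.704 °C.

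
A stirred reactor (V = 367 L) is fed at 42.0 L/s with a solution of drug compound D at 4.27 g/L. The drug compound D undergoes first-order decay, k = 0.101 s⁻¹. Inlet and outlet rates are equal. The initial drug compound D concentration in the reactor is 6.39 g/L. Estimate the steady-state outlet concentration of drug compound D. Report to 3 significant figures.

Accumulation = in − out − consumed: V dC/dt = Q C_in − Q C − k V C.
Steady state (dC/dt = 0): C_ss = Q C_in/(Q + kV) = C_in/(1 + kV/Q).
C_ss = 42.0·4.27/(42.0 + 0.101·367) = 179.34/79.067 = 2.2682 g/L.

2.27 g/L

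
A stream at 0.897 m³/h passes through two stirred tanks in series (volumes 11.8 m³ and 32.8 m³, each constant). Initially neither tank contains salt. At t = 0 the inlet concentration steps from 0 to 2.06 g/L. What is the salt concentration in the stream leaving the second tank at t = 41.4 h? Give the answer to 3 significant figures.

Time constants: τᵢ = Vᵢ/Q for each well-mixed tank.
τ₁ = 11.8/0.897 = 13.155 h; τ₂ = 32.8/0.897 = 36.566 h.
Solving the cascade with C₁(0)=C₂(0)=0 gives C₂(t) = C_in[1 − (τ₁ e^(−t/τ₁) − τ₂ e^(−t/τ₂))/(τ₁ − τ₂)].
At t = 41.4: e^(−t/τ₁) = 0.042977, e^(−t/τ₂) = 0.32233.
C₂ = 2.06·[1 − (13.155·0.042977 − 36.566·0.32233)/(-23.411)] = 2.06·0.52070 = 1.0727 g/L.

1.07 g/L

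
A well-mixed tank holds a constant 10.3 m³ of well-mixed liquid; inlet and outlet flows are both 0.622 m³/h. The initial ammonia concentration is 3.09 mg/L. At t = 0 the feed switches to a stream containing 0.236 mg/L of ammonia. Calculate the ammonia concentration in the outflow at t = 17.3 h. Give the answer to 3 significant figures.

1.24 mg/L

Mass balance on the solute (V constant): V dC/dt = Q(C_in − C).
So dC/dt = (C_in − C)/τ with τ = V/Q = 10.3/0.622 = 16.559 h.
Integrating: C(t) = C_in + (C₀ − C_in) e^(−t/τ).
C(17.3) = 0.236 + (3.09 − 0.236)·e^(−17.3/16.559) = 0.236 + (2.8540)·0.35179 = 1.2400 mg/L.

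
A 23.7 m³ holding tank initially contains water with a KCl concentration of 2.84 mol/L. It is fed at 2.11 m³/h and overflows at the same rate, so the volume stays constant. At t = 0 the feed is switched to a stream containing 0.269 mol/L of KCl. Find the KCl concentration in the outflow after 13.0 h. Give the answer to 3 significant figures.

1.08 mol/L

Species balance on the tank: V dC/dt = Q(C_in − C).
Time constant τ = V/Q = 23.7/2.11 = 11.232 h.
C approaches C_in exponentially: C(t) = C_in + (C₀ − C_in) e^(−t/τ).
C(13.0) = 0.269 + (2.84 − 0.269)·e^(−13.0/11.232) = 0.269 + (2.5710)·0.31431 = 1.0771 mol/L.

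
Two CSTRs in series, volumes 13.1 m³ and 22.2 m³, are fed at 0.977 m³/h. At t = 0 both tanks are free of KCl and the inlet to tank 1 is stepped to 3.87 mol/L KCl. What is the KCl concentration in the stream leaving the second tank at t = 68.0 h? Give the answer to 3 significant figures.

Species balance on tank i: dCᵢ/dt = (Cᵢ₋₁ − Cᵢ)/τᵢ with τᵢ = Vᵢ/Q.
τ₁ = 13.1/0.977 = 13.408 h; τ₂ = 22.2/0.977 = 22.723 h.
Tank 1: C₁ = C_in(1 − e^(−t/τ₁)). Tank 2 (τ₁ ≠ τ₂): C₂ = C_in[1 − (τ₁ e^(−t/τ₁) − τ₂ e^(−t/τ₂))/(τ₁ − τ₂)].
At t = 68.0: e^(−t/τ₁) = 0.0062733, e^(−t/τ₂) = 0.050156.
C₂ = 3.87·[1 − (13.408·0.0062733 − 22.723·0.050156)/(-9.3142)] = 3.87·0.88667 = 3.4314 mol/L.

3.43 mol/L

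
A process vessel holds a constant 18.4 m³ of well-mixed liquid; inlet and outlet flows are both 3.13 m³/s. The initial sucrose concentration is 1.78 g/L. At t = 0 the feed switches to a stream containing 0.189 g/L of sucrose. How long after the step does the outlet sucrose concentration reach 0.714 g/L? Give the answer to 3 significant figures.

6.52 s

Transient balance on the dissolved component: V dC/dt = Q(C_in − C), so τ = V/Q = 5.8786 s.
C(t) = C_in + (C₀ − C_in) e^(−t/τ). Set C = 0.714 and solve for t:
e^(−t/τ) = (C − C_in)/(C₀ − C_in) = (0.714 − 0.189)/(1.78 − 0.189) = 0.32998
t = −τ ln(…) = 5.8786 × 1.1087 = 6.5177 s.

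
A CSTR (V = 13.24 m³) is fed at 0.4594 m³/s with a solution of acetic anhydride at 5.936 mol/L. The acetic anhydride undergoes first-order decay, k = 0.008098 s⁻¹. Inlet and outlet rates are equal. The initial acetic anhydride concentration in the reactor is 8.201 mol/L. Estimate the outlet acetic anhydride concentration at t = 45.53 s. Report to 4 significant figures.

5.296 mol/L

Accumulation = in − out − consumed: V dC/dt = Q C_in − Q C − k V C.
This is linear with rate a = Q/V + k = 0.0427959 s⁻¹.
C_ss = Q C_in/(Q + kV) = 4.81277 mol/L; C(t) = C_ss + (C₀ − C_ss) e^(−a t).
C(45.53) = 4.81277 + (3.38823)·e^(−0.0427959·45.53) = 4.81277 + (3.38823)·0.142488 = 5.29555 mol/L.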